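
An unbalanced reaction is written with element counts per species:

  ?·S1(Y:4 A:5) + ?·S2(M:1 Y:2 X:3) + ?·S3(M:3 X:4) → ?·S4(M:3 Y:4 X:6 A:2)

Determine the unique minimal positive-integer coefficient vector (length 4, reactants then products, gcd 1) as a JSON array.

Coefficients: [2, 6, 3, 5]

M: 2·0+6·1+3·3 = 15 | 5·3 = 15
Y: 2·4+6·2+3·0 = 20 | 5·4 = 20
X: 2·0+6·3+3·4 = 30 | 5·6 = 30
A: 2·5+6·0+3·0 = 10 | 5·2 = 10
gcd(2,6,3,5) = 1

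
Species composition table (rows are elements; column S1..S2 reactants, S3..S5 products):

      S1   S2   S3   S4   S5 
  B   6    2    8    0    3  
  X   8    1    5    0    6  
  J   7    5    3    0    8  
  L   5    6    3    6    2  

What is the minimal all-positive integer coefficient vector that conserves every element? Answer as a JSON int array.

B: 4·6+2·2 = 28 | 2·8+3·0+4·3 = 28
X: 4·8+2·1 = 34 | 2·5+3·0+4·6 = 34
J: 4·7+2·5 = 38 | 2·3+3·0+4·8 = 38
L: 4·5+2·6 = 32 | 2·3+3·6+4·2 = 32
gcd(4,2,2,3,4) = 1

Coefficients: [4, 2, 2, 3, 4]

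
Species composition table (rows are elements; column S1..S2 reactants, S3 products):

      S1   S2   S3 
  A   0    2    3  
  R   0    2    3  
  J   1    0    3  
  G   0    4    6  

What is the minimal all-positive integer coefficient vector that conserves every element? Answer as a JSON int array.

Coefficients: [6, 3, 2]

A: 6·0+3·2 = 6 | 2·3 = 6
R: 6·0+3·2 = 6 | 2·3 = 6
J: 6·1+3·0 = 6 | 2·3 = 6
G: 6·0+3·4 = 12 | 2·6 = 12
gcd(6,3,2) = 1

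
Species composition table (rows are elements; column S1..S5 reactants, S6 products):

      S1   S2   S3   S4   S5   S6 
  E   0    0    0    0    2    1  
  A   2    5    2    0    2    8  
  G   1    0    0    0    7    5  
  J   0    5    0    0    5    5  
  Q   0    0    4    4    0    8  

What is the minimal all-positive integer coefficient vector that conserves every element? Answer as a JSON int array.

E: 6·0+2·0+3·0+5·0+2·2 = 4 | 4·1 = 4
A: 6·2+2·5+3·2+5·0+2·2 = 32 | 4·8 = 32
G: 6·1+2·0+3·0+5·0+2·7 = 20 | 4·5 = 20
J: 6·0+2·5+3·0+5·0+2·5 = 20 | 4·5 = 20
Q: 6·0+2·0+3·4+5·4+2·0 = 32 | 4·8 = 32
gcd(6,2,3,5,2,4) = 1

Coefficients: [6, 2, 3, 5, 2, 4]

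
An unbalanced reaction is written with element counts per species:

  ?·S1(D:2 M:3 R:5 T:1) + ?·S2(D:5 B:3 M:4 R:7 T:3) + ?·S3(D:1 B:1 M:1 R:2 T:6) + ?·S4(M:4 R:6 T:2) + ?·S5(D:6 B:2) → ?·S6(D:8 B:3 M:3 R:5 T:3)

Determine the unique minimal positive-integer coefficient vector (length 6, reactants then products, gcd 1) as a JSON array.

D: 1·2+1·5+1·1+1·0+4·6 = 32 | 4·8 = 32
B: 1·0+1·3+1·1+1·0+4·2 = 12 | 4·3 = 12
M: 1·3+1·4+1·1+1·4+4·0 = 12 | 4·3 = 12
R: 1·5+1·7+1·2+1·6+4·0 = 20 | 4·5 = 20
T: 1·1+1·3+1·6+1·2+4·0 = 12 | 4·3 = 12
gcd(1,1,1,1,4,4) = 1

Coefficients: [1, 1, 1, 1, 4, 4]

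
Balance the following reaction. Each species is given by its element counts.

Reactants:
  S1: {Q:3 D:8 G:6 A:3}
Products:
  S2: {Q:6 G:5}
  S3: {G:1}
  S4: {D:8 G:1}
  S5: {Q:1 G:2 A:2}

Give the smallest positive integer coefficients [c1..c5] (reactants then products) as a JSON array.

Coefficients: [4, 1, 3, 4, 6]

Q: 4·3 = 12 | 1·6+3·0+4·0+6·1 = 12
D: 4·8 = 32 | 1·0+3·0+4·8+6·0 = 32
G: 4·6 = 24 | 1·5+3·1+4·1+6·2 = 24
A: 4·3 = 12 | 1·0+3·0+4·0+6·2 = 12
gcd(4,1,3,4,6) = 1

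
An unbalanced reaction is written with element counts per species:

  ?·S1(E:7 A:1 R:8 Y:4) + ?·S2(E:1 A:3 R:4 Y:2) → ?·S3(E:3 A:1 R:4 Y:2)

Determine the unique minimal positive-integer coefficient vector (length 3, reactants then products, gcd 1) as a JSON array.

Coefficients: [2, 1, 5]

E: 2·7+1·1 = 15 | 5·3 = 15
A: 2·1+1·3 = 5 | 5·1 = 5
R: 2·8+1·4 = 20 | 5·4 = 20
Y: 2·4+1·2 = 10 | 5·2 = 10
gcd(2,1,5) = 1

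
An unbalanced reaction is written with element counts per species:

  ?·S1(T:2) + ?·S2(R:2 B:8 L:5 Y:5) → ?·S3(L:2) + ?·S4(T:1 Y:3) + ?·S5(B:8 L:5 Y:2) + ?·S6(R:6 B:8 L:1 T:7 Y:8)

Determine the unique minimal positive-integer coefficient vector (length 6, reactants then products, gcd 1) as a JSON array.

R: 4·0+3·2 = 6 | 2·0+1·0+2·0+1·6 = 6
B: 4·0+3·8 = 24 | 2·0+1·0+2·8+1·8 = 24
L: 4·0+3·5 = 15 | 2·2+1·0+2·5+1·1 = 15
T: 4·2+3·0 = 8 | 2·0+1·1+2·0+1·7 = 8
Y: 4·0+3·5 = 15 | 2·0+1·3+2·2+1·8 = 15
gcd(4,3,2,1,2,1) = 1

Coefficients: [4, 3, 2, 1, 2, 1]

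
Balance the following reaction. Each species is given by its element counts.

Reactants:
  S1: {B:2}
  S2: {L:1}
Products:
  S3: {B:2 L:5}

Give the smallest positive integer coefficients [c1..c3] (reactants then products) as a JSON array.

Coefficients: [1, 5, 1]

B: 1·2+5·0 = 2 | 1·2 = 2
L: 1·0+5·1 = 5 | 1·5 = 5
gcd(1,5,1) = 1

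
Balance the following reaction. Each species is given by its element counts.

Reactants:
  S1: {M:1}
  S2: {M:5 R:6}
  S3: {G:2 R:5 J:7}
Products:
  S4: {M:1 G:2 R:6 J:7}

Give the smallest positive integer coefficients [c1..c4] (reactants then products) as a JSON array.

Coefficients: [1, 1, 6, 6]

M: 1·1+1·5+6·0 = 6 | 6·1 = 6
G: 1·0+1·0+6·2 = 12 | 6·2 = 12
R: 1·0+1·6+6·5 = 36 | 6·6 = 36
J: 1·0+1·0+6·7 = 42 | 6·7 = 42
gcd(1,1,6,6) = 1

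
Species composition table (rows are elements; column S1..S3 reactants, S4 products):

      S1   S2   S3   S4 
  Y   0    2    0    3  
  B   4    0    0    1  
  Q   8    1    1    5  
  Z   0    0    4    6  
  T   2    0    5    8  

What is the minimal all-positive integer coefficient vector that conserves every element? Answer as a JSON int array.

Y: 1·0+6·2+6·0 = 12 | 4·3 = 12
B: 1·4+6·0+6·0 = 4 | 4·1 = 4
Q: 1·8+6·1+6·1 = 20 | 4·5 = 20
Z: 1·0+6·0+6·4 = 24 | 4·6 = 24
T: 1·2+6·0+6·5 = 32 | 4·8 = 32
gcd(1,6,6,4) = 1

Coefficients: [1, 6, 6, 4]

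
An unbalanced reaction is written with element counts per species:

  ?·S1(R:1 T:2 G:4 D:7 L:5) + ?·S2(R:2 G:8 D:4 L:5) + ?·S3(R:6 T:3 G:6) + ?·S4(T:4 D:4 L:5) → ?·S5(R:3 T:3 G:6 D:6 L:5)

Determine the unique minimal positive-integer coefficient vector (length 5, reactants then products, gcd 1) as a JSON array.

Coefficients: [4, 1, 2, 1, 6]

R: 4·1+1·2+2·6+1·0 = 18 | 6·3 = 18
T: 4·2+1·0+2·3+1·4 = 18 | 6·3 = 18
G: 4·4+1·8+2·6+1·0 = 36 | 6·6 = 36
D: 4·7+1·4+2·0+1·4 = 36 | 6·6 = 36
L: 4·5+1·5+2·0+1·5 = 30 | 6·5 = 30
gcd(4,1,2,1,6) = 1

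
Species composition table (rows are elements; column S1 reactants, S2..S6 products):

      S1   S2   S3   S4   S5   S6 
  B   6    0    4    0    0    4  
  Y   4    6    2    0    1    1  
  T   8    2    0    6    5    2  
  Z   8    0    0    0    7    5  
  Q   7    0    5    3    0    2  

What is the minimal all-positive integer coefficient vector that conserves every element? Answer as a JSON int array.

Coefficients: [6, 1, 5, 3, 4, 4]

B: 6·6 = 36 | 1·0+5·4+3·0+4·0+4·4 = 36
Y: 6·4 = 24 | 1·6+5·2+3·0+4·1+4·1 = 24
T: 6·8 = 48 | 1·2+5·0+3·6+4·5+4·2 = 48
Z: 6·8 = 48 | 1·0+5·0+3·0+4·7+4·5 = 48
Q: 6·7 = 42 | 1·0+5·5+3·3+4·0+4·2 = 42
gcd(6,1,5,3,4,4) = 1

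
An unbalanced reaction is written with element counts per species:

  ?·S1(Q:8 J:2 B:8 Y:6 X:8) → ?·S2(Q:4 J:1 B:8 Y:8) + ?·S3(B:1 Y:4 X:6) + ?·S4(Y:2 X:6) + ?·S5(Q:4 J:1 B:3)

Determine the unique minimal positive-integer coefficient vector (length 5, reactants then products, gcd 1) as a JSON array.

Q: 3·8 = 24 | 1·4+1·0+3·0+5·4 = 24
J: 3·2 = 6 | 1·1+1·0+3·0+5·1 = 6
B: 3·8 = 24 | 1·8+1·1+3·0+5·3 = 24
Y: 3·6 = 18 | 1·8+1·4+3·2+5·0 = 18
X: 3·8 = 24 | 1·0+1·6+3·6+5·0 = 24
gcd(3,1,1,3,5) = 1

Coefficients: [3, 1, 1, 3, 5]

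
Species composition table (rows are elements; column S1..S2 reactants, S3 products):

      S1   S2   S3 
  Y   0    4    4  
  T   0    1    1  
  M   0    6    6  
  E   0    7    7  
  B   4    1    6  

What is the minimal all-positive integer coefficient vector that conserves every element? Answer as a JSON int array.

Coefficients: [5, 4, 4]

Y: 5·0+4·4 = 16 | 4·4 = 16
T: 5·0+4·1 = 4 | 4·1 = 4
M: 5·0+4·6 = 24 | 4·6 = 24
E: 5·0+4·7 = 28 | 4·7 = 28
B: 5·4+4·1 = 24 | 4·6 = 24
gcd(5,4,4) = 1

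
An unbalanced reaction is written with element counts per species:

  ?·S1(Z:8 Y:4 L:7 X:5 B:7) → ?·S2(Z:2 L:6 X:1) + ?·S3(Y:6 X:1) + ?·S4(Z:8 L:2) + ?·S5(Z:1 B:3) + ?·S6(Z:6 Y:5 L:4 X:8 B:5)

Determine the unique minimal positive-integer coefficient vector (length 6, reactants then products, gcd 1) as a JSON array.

Coefficients: [4, 3, 1, 1, 6, 2]

Z: 4·8 = 32 | 3·2+1·0+1·8+6·1+2·6 = 32
Y: 4·4 = 16 | 3·0+1·6+1·0+6·0+2·5 = 16
L: 4·7 = 28 | 3·6+1·0+1·2+6·0+2·4 = 28
X: 4·5 = 20 | 3·1+1·1+1·0+6·0+2·8 = 20
B: 4·7 = 28 | 3·0+1·0+1·0+6·3+2·5 = 28
gcd(4,3,1,1,6,2) = 1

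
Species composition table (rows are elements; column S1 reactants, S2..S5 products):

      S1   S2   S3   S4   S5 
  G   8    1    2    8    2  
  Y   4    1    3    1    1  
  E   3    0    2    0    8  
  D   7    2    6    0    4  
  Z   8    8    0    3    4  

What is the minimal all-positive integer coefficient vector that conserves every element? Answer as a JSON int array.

G: 6·8 = 48 | 4·1+5·2+4·8+1·2 = 48
Y: 6·4 = 24 | 4·1+5·3+4·1+1·1 = 24
E: 6·3 = 18 | 4·0+5·2+4·0+1·8 = 18
D: 6·7 = 42 | 4·2+5·6+4·0+1·4 = 42
Z: 6·8 = 48 | 4·8+5·0+4·3+1·4 = 48
gcd(6,4,5,4,1) = 1

Coefficients: [6, 4, 5, 4, 1]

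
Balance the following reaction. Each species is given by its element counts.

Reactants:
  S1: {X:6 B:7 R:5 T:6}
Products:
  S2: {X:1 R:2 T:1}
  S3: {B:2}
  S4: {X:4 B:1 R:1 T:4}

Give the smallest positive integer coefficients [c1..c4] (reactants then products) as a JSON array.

Coefficients: [1, 2, 3, 1]

X: 1·6 = 6 | 2·1+3·0+1·4 = 6
B: 1·7 = 7 | 2·0+3·2+1·1 = 7
R: 1·5 = 5 | 2·2+3·0+1·1 = 5
T: 1·6 = 6 | 2·1+3·0+1·4 = 6
gcd(1,2,3,1) = 1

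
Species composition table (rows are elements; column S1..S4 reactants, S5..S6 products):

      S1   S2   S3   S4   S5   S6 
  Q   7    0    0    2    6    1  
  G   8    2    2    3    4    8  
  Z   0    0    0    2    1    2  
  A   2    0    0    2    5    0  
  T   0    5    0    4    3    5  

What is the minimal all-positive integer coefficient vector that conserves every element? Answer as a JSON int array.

Coefficients: [1, 1, 5, 4, 2, 3]

Q: 1·7+1·0+5·0+4·2 = 15 | 2·6+3·1 = 15
G: 1·8+1·2+5·2+4·3 = 32 | 2·4+3·8 = 32
Z: 1·0+1·0+5·0+4·2 = 8 | 2·1+3·2 = 8
A: 1·2+1·0+5·0+4·2 = 10 | 2·5+3·0 = 10
T: 1·0+1·5+5·0+4·4 = 21 | 2·3+3·5 = 21
gcd(1,1,5,4,2,3) = 1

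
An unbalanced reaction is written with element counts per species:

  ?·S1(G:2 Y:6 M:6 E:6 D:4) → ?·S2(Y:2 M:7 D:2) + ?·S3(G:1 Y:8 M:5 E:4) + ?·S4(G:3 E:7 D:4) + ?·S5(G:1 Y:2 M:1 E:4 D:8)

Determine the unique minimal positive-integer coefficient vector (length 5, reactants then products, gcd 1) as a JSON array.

G: 5·2 = 10 | 2·0+3·1+2·3+1·1 = 10
Y: 5·6 = 30 | 2·2+3·8+2·0+1·2 = 30
M: 5·6 = 30 | 2·7+3·5+2·0+1·1 = 30
E: 5·6 = 30 | 2·0+3·4+2·7+1·4 = 30
D: 5·4 = 20 | 2·2+3·0+2·4+1·8 = 20
gcd(5,2,3,2,1) = 1

Coefficients: [5, 2, 3, 2, 1]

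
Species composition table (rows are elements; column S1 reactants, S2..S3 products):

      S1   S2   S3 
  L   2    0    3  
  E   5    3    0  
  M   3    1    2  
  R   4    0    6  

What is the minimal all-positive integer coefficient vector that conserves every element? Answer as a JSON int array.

Coefficients: [3, 5, 2]

L: 3·2 = 6 | 5·0+2·3 = 6
E: 3·5 = 15 | 5·3+2·0 = 15
M: 3·3 = 9 | 5·1+2·2 = 9
R: 3·4 = 12 | 5·0+2·6 = 12
gcd(3,5,2) = 1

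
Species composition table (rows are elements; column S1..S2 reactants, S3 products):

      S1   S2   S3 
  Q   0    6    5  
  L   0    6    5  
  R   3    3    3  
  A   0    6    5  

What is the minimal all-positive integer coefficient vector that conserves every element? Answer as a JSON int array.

Coefficients: [1, 5, 6]

Q: 1·0+5·6 = 30 | 6·5 = 30
L: 1·0+5·6 = 30 | 6·5 = 30
R: 1·3+5·3 = 18 | 6·3 = 18
A: 1·0+5·6 = 30 | 6·5 = 30
gcd(1,5,6) = 1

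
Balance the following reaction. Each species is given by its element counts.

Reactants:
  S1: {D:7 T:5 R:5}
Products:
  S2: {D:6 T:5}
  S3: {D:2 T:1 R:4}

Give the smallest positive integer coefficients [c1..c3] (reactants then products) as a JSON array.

D: 4·7 = 28 | 3·6+5·2 = 28
T: 4·5 = 20 | 3·5+5·1 = 20
R: 4·5 = 20 | 3·0+5·4 = 20
gcd(4,3,5) = 1

Coefficients: [4, 3, 5]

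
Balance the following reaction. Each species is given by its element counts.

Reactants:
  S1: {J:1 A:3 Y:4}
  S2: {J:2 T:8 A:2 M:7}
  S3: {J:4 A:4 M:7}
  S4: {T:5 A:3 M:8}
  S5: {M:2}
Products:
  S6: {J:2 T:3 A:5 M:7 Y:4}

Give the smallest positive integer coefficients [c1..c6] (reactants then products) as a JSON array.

Coefficients: [6, 1, 1, 2, 6, 6]

J: 6·1+1·2+1·4+2·0+6·0 = 12 | 6·2 = 12
T: 6·0+1·8+1·0+2·5+6·0 = 18 | 6·3 = 18
A: 6·3+1·2+1·4+2·3+6·0 = 30 | 6·5 = 30
M: 6·0+1·7+1·7+2·8+6·2 = 42 | 6·7 = 42
Y: 6·4+1·0+1·0+2·0+6·0 = 24 | 6·4 = 24
gcd(6,1,1,2,6,6) = 1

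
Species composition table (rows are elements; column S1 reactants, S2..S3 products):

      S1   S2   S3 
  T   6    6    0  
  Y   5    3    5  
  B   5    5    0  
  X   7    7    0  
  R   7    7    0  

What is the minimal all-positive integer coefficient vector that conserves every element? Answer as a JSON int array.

Coefficients: [5, 5, 2]

T: 5·6 = 30 | 5·6+2·0 = 30
Y: 5·5 = 25 | 5·3+2·5 = 25
B: 5·5 = 25 | 5·5+2·0 = 25
X: 5·7 = 35 | 5·7+2·0 = 35
R: 5·7 = 35 | 5·7+2·0 = 35
gcd(5,5,2) = 1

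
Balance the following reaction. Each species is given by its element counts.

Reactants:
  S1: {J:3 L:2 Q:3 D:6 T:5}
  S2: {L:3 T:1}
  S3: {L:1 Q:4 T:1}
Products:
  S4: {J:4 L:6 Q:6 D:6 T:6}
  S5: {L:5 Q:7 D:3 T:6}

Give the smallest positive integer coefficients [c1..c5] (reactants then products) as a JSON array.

J: 4·3+5·0+5·0 = 12 | 3·4+2·0 = 12
L: 4·2+5·3+5·1 = 28 | 3·6+2·5 = 28
Q: 4·3+5·0+5·4 = 32 | 3·6+2·7 = 32
D: 4·6+5·0+5·0 = 24 | 3·6+2·3 = 24
T: 4·5+5·1+5·1 = 30 | 3·6+2·6 = 30
gcd(4,5,5,3,2) = 1

Coefficients: [4, 5, 5, 3, 2]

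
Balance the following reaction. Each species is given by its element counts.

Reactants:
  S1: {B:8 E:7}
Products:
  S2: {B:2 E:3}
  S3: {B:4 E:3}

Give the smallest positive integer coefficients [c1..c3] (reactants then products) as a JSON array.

Coefficients: [3, 2, 5]

B: 3·8 = 24 | 2·2+5·4 = 24
E: 3·7 = 21 | 2·3+5·3 = 21
gcd(3,2,5) = 1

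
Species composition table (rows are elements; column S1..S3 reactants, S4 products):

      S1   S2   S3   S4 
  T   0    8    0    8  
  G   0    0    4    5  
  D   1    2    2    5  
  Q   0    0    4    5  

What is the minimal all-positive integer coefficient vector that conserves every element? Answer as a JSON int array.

T: 2·0+4·8+5·0 = 32 | 4·8 = 32
G: 2·0+4·0+5·4 = 20 | 4·5 = 20
D: 2·1+4·2+5·2 = 20 | 4·5 = 20
Q: 2·0+4·0+5·4 = 20 | 4·5 = 20
gcd(2,4,5,4) = 1

Coefficients: [2, 4, 5, 4]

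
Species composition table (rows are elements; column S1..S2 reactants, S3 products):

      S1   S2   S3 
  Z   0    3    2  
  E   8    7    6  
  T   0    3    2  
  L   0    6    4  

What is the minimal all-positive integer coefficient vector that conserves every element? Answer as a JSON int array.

Coefficients: [1, 4, 6]

Z: 1·0+4·3 = 12 | 6·2 = 12
E: 1·8+4·7 = 36 | 6·6 = 36
T: 1·0+4·3 = 12 | 6·2 = 12
L: 1·0+4·6 = 24 | 6·4 = 24
gcd(1,4,6) = 1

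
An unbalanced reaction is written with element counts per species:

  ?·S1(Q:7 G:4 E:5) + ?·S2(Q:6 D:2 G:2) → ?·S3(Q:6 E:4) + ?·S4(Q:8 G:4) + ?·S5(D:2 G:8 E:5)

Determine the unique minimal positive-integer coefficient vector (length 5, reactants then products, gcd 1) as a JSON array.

Q: 6·7+2·6 = 54 | 5·6+3·8+2·0 = 54
D: 6·0+2·2 = 4 | 5·0+3·0+2·2 = 4
G: 6·4+2·2 = 28 | 5·0+3·4+2·8 = 28
E: 6·5+2·0 = 30 | 5·4+3·0+2·5 = 30
gcd(6,2,5,3,2) = 1

Coefficients: [6, 2, 5, 3, 2]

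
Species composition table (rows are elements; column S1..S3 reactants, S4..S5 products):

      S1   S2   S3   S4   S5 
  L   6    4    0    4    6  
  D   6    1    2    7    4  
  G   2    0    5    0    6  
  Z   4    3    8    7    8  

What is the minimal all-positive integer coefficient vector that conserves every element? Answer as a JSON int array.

Coefficients: [5, 3, 4, 3, 5]

L: 5·6+3·4+4·0 = 42 | 3·4+5·6 = 42
D: 5·6+3·1+4·2 = 41 | 3·7+5·4 = 41
G: 5·2+3·0+4·5 = 30 | 3·0+5·6 = 30
Z: 5·4+3·3+4·8 = 61 | 3·7+5·8 = 61
gcd(5,3,4,3,5) = 1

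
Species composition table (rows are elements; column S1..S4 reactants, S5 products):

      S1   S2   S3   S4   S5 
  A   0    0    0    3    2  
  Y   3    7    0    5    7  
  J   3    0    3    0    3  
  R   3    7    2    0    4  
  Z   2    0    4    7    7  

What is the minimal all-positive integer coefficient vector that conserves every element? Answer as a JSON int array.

Coefficients: [5, 1, 1, 4, 6]

A: 5·0+1·0+1·0+4·3 = 12 | 6·2 = 12
Y: 5·3+1·7+1·0+4·5 = 42 | 6·7 = 42
J: 5·3+1·0+1·3+4·0 = 18 | 6·3 = 18
R: 5·3+1·7+1·2+4·0 = 24 | 6·4 = 24
Z: 5·2+1·0+1·4+4·7 = 42 | 6·7 = 42
gcd(5,1,1,4,6) = 1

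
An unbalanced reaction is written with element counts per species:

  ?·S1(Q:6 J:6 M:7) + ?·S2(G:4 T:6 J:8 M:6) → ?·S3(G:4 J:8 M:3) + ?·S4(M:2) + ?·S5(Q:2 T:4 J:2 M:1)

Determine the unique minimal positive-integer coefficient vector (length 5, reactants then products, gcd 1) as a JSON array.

G: 1·0+2·4 = 8 | 2·4+5·0+3·0 = 8
Q: 1·6+2·0 = 6 | 2·0+5·0+3·2 = 6
T: 1·0+2·6 = 12 | 2·0+5·0+3·4 = 12
J: 1·6+2·8 = 22 | 2·8+5·0+3·2 = 22
M: 1·7+2·6 = 19 | 2·3+5·2+3·1 = 19
gcd(1,2,2,5,3) = 1

Coefficients: [1, 2, 2, 5, 3]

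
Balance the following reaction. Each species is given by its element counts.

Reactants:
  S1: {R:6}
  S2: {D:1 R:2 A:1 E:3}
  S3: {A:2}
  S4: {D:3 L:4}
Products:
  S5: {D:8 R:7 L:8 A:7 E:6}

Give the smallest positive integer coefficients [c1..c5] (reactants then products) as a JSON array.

Coefficients: [1, 4, 5, 4, 2]

D: 1·0+4·1+5·0+4·3 = 16 | 2·8 = 16
R: 1·6+4·2+5·0+4·0 = 14 | 2·7 = 14
L: 1·0+4·0+5·0+4·4 = 16 | 2·8 = 16
A: 1·0+4·1+5·2+4·0 = 14 | 2·7 = 14
E: 1·0+4·3+5·0+4·0 = 12 | 2·6 = 12
gcd(1,4,5,4,2) = 1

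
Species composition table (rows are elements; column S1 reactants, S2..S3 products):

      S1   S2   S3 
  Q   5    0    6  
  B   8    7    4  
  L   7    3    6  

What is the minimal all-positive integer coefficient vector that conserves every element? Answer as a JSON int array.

Q: 6·5 = 30 | 4·0+5·6 = 30
B: 6·8 = 48 | 4·7+5·4 = 48
L: 6·7 = 42 | 4·3+5·6 = 42
gcd(6,4,5) = 1

Coefficients: [6, 4, 5]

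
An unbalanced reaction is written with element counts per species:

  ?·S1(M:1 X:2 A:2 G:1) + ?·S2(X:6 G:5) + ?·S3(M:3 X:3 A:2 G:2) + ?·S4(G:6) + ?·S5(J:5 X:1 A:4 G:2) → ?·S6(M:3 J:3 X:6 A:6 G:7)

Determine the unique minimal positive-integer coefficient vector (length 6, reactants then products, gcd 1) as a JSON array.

Coefficients: [6, 1, 3, 2, 3, 5]

M: 6·1+1·0+3·3+2·0+3·0 = 15 | 5·3 = 15
J: 6·0+1·0+3·0+2·0+3·5 = 15 | 5·3 = 15
X: 6·2+1·6+3·3+2·0+3·1 = 30 | 5·6 = 30
A: 6·2+1·0+3·2+2·0+3·4 = 30 | 5·6 = 30
G: 6·1+1·5+3·2+2·6+3·2 = 35 | 5·7 = 35
gcd(6,1,3,2,3,5) = 1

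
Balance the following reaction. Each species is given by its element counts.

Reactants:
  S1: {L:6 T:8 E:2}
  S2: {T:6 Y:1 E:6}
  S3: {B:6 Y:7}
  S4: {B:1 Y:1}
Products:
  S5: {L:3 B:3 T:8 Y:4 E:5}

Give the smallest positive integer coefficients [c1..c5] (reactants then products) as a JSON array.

L: 3·6+4·0+2·0+6·0 = 18 | 6·3 = 18
B: 3·0+4·0+2·6+6·1 = 18 | 6·3 = 18
T: 3·8+4·6+2·0+6·0 = 48 | 6·8 = 48
Y: 3·0+4·1+2·7+6·1 = 24 | 6·4 = 24
E: 3·2+4·6+2·0+6·0 = 30 | 6·5 = 30
gcd(3,4,2,6,6) = 1

Coefficients: [3, 4, 2, 6, 6]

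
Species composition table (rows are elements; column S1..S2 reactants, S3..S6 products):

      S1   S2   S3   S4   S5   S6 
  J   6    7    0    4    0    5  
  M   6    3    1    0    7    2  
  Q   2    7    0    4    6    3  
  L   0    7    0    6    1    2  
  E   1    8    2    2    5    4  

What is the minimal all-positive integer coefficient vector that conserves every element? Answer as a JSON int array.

Coefficients: [1, 5, 4, 4, 1, 5]

J: 1·6+5·7 = 41 | 4·0+4·4+1·0+5·5 = 41
M: 1·6+5·3 = 21 | 4·1+4·0+1·7+5·2 = 21
Q: 1·2+5·7 = 37 | 4·0+4·4+1·6+5·3 = 37
L: 1·0+5·7 = 35 | 4·0+4·6+1·1+5·2 = 35
E: 1·1+5·8 = 41 | 4·2+4·2+1·5+5·4 = 41
gcd(1,5,4,4,1,5) = 1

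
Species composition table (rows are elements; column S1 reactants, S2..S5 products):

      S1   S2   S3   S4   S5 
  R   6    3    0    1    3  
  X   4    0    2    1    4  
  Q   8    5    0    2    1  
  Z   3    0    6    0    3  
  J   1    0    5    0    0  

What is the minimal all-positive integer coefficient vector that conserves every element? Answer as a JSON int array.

Coefficients: [5, 5, 1, 6, 3]

R: 5·6 = 30 | 5·3+1·0+6·1+3·3 = 30
X: 5·4 = 20 | 5·0+1·2+6·1+3·4 = 20
Q: 5·8 = 40 | 5·5+1·0+6·2+3·1 = 40
Z: 5·3 = 15 | 5·0+1·6+6·0+3·3 = 15
J: 5·1 = 5 | 5·0+1·5+6·0+3·0 = 5
gcd(5,5,1,6,3) = 1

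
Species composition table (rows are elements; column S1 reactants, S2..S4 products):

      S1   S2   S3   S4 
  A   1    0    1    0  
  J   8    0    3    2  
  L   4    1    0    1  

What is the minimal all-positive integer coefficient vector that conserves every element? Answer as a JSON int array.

A: 2·1 = 2 | 3·0+2·1+5·0 = 2
J: 2·8 = 16 | 3·0+2·3+5·2 = 16
L: 2·4 = 8 | 3·1+2·0+5·1 = 8
gcd(2,3,2,5) = 1

Coefficients: [2, 3, 2, 5]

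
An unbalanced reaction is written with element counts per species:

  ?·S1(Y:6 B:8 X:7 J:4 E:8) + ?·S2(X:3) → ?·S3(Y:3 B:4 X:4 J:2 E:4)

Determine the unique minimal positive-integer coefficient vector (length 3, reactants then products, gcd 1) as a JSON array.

Y: 3·6+1·0 = 18 | 6·3 = 18
B: 3·8+1·0 = 24 | 6·4 = 24
X: 3·7+1·3 = 24 | 6·4 = 24
J: 3·4+1·0 = 12 | 6·2 = 12
E: 3·8+1·0 = 24 | 6·4 = 24
gcd(3,1,6) = 1

Coefficients: [3, 1, 6]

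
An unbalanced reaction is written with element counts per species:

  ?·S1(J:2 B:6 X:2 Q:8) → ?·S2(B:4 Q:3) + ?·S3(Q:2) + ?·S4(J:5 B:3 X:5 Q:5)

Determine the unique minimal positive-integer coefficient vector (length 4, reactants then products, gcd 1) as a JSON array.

Coefficients: [5, 6, 6, 2]

J: 5·2 = 10 | 6·0+6·0+2·5 = 10
B: 5·6 = 30 | 6·4+6·0+2·3 = 30
X: 5·2 = 10 | 6·0+6·0+2·5 = 10
Q: 5·8 = 40 | 6·3+6·2+2·5 = 40
gcd(5,6,6,2) = 1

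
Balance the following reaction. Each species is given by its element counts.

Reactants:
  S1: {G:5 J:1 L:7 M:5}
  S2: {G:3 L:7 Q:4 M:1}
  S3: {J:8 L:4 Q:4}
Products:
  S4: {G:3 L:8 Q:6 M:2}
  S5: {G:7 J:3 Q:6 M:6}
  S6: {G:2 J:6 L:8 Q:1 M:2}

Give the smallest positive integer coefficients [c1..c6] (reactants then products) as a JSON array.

G: 3·5+1·3+3·0 = 18 | 1·3+1·7+4·2 = 18
J: 3·1+1·0+3·8 = 27 | 1·0+1·3+4·6 = 27
L: 3·7+1·7+3·4 = 40 | 1·8+1·0+4·8 = 40
Q: 3·0+1·4+3·4 = 16 | 1·6+1·6+4·1 = 16
M: 3·5+1·1+3·0 = 16 | 1·2+1·6+4·2 = 16
gcd(3,1,3,1,1,4) = 1

Coefficients: [3, 1, 3, 1, 1, 4]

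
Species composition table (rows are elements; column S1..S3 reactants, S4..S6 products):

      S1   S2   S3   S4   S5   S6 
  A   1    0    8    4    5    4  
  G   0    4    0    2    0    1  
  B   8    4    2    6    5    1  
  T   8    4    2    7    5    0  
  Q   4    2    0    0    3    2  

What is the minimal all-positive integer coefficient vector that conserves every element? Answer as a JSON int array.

Coefficients: [2, 3, 5, 4, 2, 4]

A: 2·1+3·0+5·8 = 42 | 4·4+2·5+4·4 = 42
G: 2·0+3·4+5·0 = 12 | 4·2+2·0+4·1 = 12
B: 2·8+3·4+5·2 = 38 | 4·6+2·5+4·1 = 38
T: 2·8+3·4+5·2 = 38 | 4·7+2·5+4·0 = 38
Q: 2·4+3·2+5·0 = 14 | 4·0+2·3+4·2 = 14
gcd(2,3,5,4,2,4) = 1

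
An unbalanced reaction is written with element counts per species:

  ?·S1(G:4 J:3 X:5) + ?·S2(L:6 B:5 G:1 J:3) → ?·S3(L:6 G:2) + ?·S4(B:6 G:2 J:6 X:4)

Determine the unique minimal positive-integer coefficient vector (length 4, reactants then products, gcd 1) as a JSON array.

Coefficients: [4, 6, 6, 5]

L: 4·0+6·6 = 36 | 6·6+5·0 = 36
B: 4·0+6·5 = 30 | 6·0+5·6 = 30
G: 4·4+6·1 = 22 | 6·2+5·2 = 22
J: 4·3+6·3 = 30 | 6·0+5·6 = 30
X: 4·5+6·0 = 20 | 6·0+5·4 = 20
gcd(4,6,6,5) = 1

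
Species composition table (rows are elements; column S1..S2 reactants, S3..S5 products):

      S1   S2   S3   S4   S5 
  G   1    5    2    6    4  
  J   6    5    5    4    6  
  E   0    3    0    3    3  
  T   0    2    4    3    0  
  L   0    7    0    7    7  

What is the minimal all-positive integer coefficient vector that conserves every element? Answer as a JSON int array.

Coefficients: [1, 5, 1, 2, 3]

G: 1·1+5·5 = 26 | 1·2+2·6+3·4 = 26
J: 1·6+5·5 = 31 | 1·5+2·4+3·6 = 31
E: 1·0+5·3 = 15 | 1·0+2·3+3·3 = 15
T: 1·0+5·2 = 10 | 1·4+2·3+3·0 = 10
L: 1·0+5·7 = 35 | 1·0+2·7+3·7 = 35
gcd(1,5,1,2,3) = 1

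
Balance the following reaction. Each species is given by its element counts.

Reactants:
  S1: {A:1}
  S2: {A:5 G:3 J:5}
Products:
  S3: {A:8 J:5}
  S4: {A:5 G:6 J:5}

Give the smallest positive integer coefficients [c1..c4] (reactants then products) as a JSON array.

Coefficients: [3, 2, 1, 1]

A: 3·1+2·5 = 13 | 1·8+1·5 = 13
G: 3·0+2·3 = 6 | 1·0+1·6 = 6
J: 3·0+2·5 = 10 | 1·5+1·5 = 10
gcd(3,2,1,1) = 1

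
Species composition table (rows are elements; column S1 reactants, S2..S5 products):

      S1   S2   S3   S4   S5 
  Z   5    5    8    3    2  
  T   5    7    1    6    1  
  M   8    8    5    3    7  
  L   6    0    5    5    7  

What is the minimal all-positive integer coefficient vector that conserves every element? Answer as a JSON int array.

Z: 6·5 = 30 | 2·5+1·8+2·3+3·2 = 30
T: 6·5 = 30 | 2·7+1·1+2·6+3·1 = 30
M: 6·8 = 48 | 2·8+1·5+2·3+3·7 = 48
L: 6·6 = 36 | 2·0+1·5+2·5+3·7 = 36
gcd(6,2,1,2,3) = 1

Coefficients: [6, 2, 1, 2, 3]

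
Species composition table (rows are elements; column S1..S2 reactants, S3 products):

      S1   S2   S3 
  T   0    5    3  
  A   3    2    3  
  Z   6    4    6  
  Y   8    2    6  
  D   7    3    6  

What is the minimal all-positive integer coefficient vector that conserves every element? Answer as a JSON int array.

Coefficients: [3, 3, 5]

T: 3·0+3·5 = 15 | 5·3 = 15
A: 3·3+3·2 = 15 | 5·3 = 15
Z: 3·6+3·4 = 30 | 5·6 = 30
Y: 3·8+3·2 = 30 | 5·6 = 30
D: 3·7+3·3 = 30 | 5·6 = 30
gcd(3,3,5) = 1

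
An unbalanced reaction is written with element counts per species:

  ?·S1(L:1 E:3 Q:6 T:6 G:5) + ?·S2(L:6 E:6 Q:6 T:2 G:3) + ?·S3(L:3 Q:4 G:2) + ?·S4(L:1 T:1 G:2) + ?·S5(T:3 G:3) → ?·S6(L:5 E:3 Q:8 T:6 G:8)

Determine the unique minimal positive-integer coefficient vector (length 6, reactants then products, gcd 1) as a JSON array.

Coefficients: [3, 1, 4, 4, 2, 5]

L: 3·1+1·6+4·3+4·1+2·0 = 25 | 5·5 = 25
E: 3·3+1·6+4·0+4·0+2·0 = 15 | 5·3 = 15
Q: 3·6+1·6+4·4+4·0+2·0 = 40 | 5·8 = 40
T: 3·6+1·2+4·0+4·1+2·3 = 30 | 5·6 = 30
G: 3·5+1·3+4·2+4·2+2·3 = 40 | 5·8 = 40
gcd(3,1,4,4,2,5) = 1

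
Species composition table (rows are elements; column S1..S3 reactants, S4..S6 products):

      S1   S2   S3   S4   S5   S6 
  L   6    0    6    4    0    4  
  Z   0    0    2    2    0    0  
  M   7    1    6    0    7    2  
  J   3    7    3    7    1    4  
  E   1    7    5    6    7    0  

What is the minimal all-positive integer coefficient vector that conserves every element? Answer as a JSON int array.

L: 2·6+3·0+2·6 = 24 | 2·4+3·0+4·4 = 24
Z: 2·0+3·0+2·2 = 4 | 2·2+3·0+4·0 = 4
M: 2·7+3·1+2·6 = 29 | 2·0+3·7+4·2 = 29
J: 2·3+3·7+2·3 = 33 | 2·7+3·1+4·4 = 33
E: 2·1+3·7+2·5 = 33 | 2·6+3·7+4·0 = 33
gcd(2,3,2,2,3,4) = 1

Coefficients: [2, 3, 2, 2, 3, 4]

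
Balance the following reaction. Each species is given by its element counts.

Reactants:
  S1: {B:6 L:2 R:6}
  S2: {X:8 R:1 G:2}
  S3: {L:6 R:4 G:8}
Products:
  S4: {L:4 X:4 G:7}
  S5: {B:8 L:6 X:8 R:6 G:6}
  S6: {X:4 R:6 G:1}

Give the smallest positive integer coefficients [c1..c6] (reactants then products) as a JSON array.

B: 4·6+6·0+3·0 = 24 | 2·0+3·8+4·0 = 24
L: 4·2+6·0+3·6 = 26 | 2·4+3·6+4·0 = 26
X: 4·0+6·8+3·0 = 48 | 2·4+3·8+4·4 = 48
R: 4·6+6·1+3·4 = 42 | 2·0+3·6+4·6 = 42
G: 4·0+6·2+3·8 = 36 | 2·7+3·6+4·1 = 36
gcd(4,6,3,2,3,4) = 1

Coefficients: [4, 6, 3, 2, 3, 4]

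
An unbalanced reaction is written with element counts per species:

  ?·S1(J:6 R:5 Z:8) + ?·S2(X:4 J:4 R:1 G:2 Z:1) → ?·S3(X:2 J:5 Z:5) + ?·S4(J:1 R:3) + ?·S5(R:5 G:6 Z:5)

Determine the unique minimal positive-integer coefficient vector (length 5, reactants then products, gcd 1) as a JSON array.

Coefficients: [4, 3, 6, 6, 1]

X: 4·0+3·4 = 12 | 6·2+6·0+1·0 = 12
J: 4·6+3·4 = 36 | 6·5+6·1+1·0 = 36
R: 4·5+3·1 = 23 | 6·0+6·3+1·5 = 23
G: 4·0+3·2 = 6 | 6·0+6·0+1·6 = 6
Z: 4·8+3·1 = 35 | 6·5+6·0+1·5 = 35
gcd(4,3,6,6,1) = 1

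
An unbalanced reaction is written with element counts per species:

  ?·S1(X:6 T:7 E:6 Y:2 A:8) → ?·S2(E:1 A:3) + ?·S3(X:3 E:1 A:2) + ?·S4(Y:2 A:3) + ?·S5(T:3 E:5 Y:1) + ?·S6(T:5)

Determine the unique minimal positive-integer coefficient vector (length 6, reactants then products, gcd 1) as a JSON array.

Coefficients: [3, 2, 6, 2, 2, 3]

X: 3·6 = 18 | 2·0+6·3+2·0+2·0+3·0 = 18
T: 3·7 = 21 | 2·0+6·0+2·0+2·3+3·5 = 21
E: 3·6 = 18 | 2·1+6·1+2·0+2·5+3·0 = 18
Y: 3·2 = 6 | 2·0+6·0+2·2+2·1+3·0 = 6
A: 3·8 = 24 | 2·3+6·2+2·3+2·0+3·0 = 24
gcd(3,2,6,2,2,3) = 1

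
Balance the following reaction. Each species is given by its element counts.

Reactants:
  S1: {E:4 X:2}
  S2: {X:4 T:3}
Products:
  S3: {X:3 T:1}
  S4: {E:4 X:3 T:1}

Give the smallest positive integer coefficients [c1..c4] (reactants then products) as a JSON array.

E: 5·4+2·0 = 20 | 1·0+5·4 = 20
X: 5·2+2·4 = 18 | 1·3+5·3 = 18
T: 5·0+2·3 = 6 | 1·1+5·1 = 6
gcd(5,2,1,5) = 1

Coefficients: [5, 2, 1, 5]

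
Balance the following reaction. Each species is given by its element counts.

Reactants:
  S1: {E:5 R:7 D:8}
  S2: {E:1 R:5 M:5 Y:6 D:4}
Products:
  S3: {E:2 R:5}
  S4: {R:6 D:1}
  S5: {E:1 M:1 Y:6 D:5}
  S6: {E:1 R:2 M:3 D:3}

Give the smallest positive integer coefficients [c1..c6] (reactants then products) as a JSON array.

E: 2·5+3·1 = 13 | 3·2+1·0+3·1+4·1 = 13
R: 2·7+3·5 = 29 | 3·5+1·6+3·0+4·2 = 29
M: 2·0+3·5 = 15 | 3·0+1·0+3·1+4·3 = 15
Y: 2·0+3·6 = 18 | 3·0+1·0+3·6+4·0 = 18
D: 2·8+3·4 = 28 | 3·0+1·1+3·5+4·3 = 28
gcd(2,3,3,1,3,4) = 1

Coefficients: [2, 3, 3, 1, 3, 4]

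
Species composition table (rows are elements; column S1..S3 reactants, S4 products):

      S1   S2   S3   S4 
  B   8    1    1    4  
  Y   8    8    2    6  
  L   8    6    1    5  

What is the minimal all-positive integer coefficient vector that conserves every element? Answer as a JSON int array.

Coefficients: [2, 1, 3, 5]

B: 2·8+1·1+3·1 = 20 | 5·4 = 20
Y: 2·8+1·8+3·2 = 30 | 5·6 = 30
L: 2·8+1·6+3·1 = 25 | 5·5 = 25
gcd(2,1,3,5) = 1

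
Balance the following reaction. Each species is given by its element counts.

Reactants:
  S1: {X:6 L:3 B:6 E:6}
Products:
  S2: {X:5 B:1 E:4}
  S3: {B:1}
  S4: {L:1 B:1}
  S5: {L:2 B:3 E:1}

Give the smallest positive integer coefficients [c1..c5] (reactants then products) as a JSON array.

X: 5·6 = 30 | 6·5+3·0+3·0+6·0 = 30
L: 5·3 = 15 | 6·0+3·0+3·1+6·2 = 15
B: 5·6 = 30 | 6·1+3·1+3·1+6·3 = 30
E: 5·6 = 30 | 6·4+3·0+3·0+6·1 = 30
gcd(5,6,3,3,6) = 1

Coefficients: [5, 6, 3, 3, 6]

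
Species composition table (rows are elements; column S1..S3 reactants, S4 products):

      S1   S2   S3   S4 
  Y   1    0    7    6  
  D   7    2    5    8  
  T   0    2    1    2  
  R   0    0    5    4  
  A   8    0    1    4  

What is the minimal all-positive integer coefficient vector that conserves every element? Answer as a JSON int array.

Coefficients: [2, 3, 4, 5]

Y: 2·1+3·0+4·7 = 30 | 5·6 = 30
D: 2·7+3·2+4·5 = 40 | 5·8 = 40
T: 2·0+3·2+4·1 = 10 | 5·2 = 10
R: 2·0+3·0+4·5 = 20 | 5·4 = 20
A: 2·8+3·0+4·1 = 20 | 5·4 = 20
gcd(2,3,4,5) = 1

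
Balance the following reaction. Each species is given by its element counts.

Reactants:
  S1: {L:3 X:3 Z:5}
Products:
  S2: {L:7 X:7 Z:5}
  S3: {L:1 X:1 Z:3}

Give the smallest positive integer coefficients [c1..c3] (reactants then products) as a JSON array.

L: 4·3 = 12 | 1·7+5·1 = 12
X: 4·3 = 12 | 1·7+5·1 = 12
Z: 4·5 = 20 | 1·5+5·3 = 20
gcd(4,1,5) = 1

Coefficients: [4, 1, 5]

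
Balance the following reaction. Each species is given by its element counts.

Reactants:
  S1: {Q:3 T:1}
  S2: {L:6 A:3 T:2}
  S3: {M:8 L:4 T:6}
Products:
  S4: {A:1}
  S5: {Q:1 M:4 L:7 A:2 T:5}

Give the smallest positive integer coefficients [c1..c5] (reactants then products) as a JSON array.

Q: 2·3+5·0+3·0 = 6 | 3·0+6·1 = 6
M: 2·0+5·0+3·8 = 24 | 3·0+6·4 = 24
L: 2·0+5·6+3·4 = 42 | 3·0+6·7 = 42
A: 2·0+5·3+3·0 = 15 | 3·1+6·2 = 15
T: 2·1+5·2+3·6 = 30 | 3·0+6·5 = 30
gcd(2,5,3,3,6) = 1

Coefficients: [2, 5, 3, 3, 6]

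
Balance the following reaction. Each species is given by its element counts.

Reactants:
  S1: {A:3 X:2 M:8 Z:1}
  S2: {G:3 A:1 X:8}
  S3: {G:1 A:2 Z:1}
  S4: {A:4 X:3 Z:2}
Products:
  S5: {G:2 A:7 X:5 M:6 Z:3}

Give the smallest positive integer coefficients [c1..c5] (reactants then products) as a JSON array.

Coefficients: [3, 1, 5, 2, 4]

G: 3·0+1·3+5·1+2·0 = 8 | 4·2 = 8
A: 3·3+1·1+5·2+2·4 = 28 | 4·7 = 28
X: 3·2+1·8+5·0+2·3 = 20 | 4·5 = 20
M: 3·8+1·0+5·0+2·0 = 24 | 4·6 = 24
Z: 3·1+1·0+5·1+2·2 = 12 | 4·3 = 12
gcd(3,1,5,2,4) = 1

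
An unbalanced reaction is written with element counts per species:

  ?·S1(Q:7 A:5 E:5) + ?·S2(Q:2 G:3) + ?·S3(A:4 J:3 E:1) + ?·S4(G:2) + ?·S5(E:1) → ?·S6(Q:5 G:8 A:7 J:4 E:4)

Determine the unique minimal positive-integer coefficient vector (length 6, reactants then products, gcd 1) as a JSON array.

Q: 1·7+4·2+4·0+6·0+3·0 = 15 | 3·5 = 15
G: 1·0+4·3+4·0+6·2+3·0 = 24 | 3·8 = 24
A: 1·5+4·0+4·4+6·0+3·0 = 21 | 3·7 = 21
J: 1·0+4·0+4·3+6·0+3·0 = 12 | 3·4 = 12
E: 1·5+4·0+4·1+6·0+3·1 = 12 | 3·4 = 12
gcd(1,4,4,6,3,3) = 1

Coefficients: [1, 4, 4, 6, 3, 3]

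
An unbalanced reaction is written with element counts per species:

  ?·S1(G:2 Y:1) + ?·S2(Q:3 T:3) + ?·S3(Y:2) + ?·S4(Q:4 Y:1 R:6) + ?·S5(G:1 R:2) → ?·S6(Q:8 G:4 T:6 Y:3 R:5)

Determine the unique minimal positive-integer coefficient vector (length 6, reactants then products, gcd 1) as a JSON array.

Coefficients: [3, 4, 1, 1, 2, 2]

Q: 3·0+4·3+1·0+1·4+2·0 = 16 | 2·8 = 16
G: 3·2+4·0+1·0+1·0+2·1 = 8 | 2·4 = 8
T: 3·0+4·3+1·0+1·0+2·0 = 12 | 2·6 = 12
Y: 3·1+4·0+1·2+1·1+2·0 = 6 | 2·3 = 6
R: 3·0+4·0+1·0+1·6+2·2 = 10 | 2·5 = 10
gcd(3,4,1,1,2,2) = 1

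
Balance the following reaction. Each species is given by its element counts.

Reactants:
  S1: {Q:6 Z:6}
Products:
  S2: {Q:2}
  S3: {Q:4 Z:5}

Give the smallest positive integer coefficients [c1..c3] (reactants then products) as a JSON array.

Q: 5·6 = 30 | 3·2+6·4 = 30
Z: 5·6 = 30 | 3·0+6·5 = 30
gcd(5,3,6) = 1

Coefficients: [5, 3, 6]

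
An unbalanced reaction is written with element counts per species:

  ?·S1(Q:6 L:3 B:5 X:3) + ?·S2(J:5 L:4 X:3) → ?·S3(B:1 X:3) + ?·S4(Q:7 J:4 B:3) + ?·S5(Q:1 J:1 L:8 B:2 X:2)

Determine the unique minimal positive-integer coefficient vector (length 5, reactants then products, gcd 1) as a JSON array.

Q: 4·6+3·0 = 24 | 5·0+3·7+3·1 = 24
J: 4·0+3·5 = 15 | 5·0+3·4+3·1 = 15
L: 4·3+3·4 = 24 | 5·0+3·0+3·8 = 24
B: 4·5+3·0 = 20 | 5·1+3·3+3·2 = 20
X: 4·3+3·3 = 21 | 5·3+3·0+3·2 = 21
gcd(4,3,5,3,3) = 1

Coefficients: [4, 3, 5, 3, 3]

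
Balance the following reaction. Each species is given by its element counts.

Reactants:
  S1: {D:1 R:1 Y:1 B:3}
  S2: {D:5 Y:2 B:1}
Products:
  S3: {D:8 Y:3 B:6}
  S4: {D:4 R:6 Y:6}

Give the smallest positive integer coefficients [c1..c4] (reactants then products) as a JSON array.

Coefficients: [6, 6, 4, 1]

D: 6·1+6·5 = 36 | 4·8+1·4 = 36
R: 6·1+6·0 = 6 | 4·0+1·6 = 6
Y: 6·1+6·2 = 18 | 4·3+1·6 = 18
B: 6·3+6·1 = 24 | 4·6+1·0 = 24
gcd(6,6,4,1) = 1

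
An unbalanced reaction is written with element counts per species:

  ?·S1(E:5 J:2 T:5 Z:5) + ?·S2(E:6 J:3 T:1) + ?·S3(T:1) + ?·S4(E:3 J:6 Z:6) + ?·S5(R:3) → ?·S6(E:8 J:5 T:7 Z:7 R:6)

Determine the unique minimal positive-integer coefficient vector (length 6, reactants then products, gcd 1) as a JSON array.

Coefficients: [3, 1, 5, 1, 6, 3]

E: 3·5+1·6+5·0+1·3+6·0 = 24 | 3·8 = 24
J: 3·2+1·3+5·0+1·6+6·0 = 15 | 3·5 = 15
T: 3·5+1·1+5·1+1·0+6·0 = 21 | 3·7 = 21
Z: 3·5+1·0+5·0+1·6+6·0 = 21 | 3·7 = 21
R: 3·0+1·0+5·0+1·0+6·3 = 18 | 3·6 = 18
gcd(3,1,5,1,6,3) = 1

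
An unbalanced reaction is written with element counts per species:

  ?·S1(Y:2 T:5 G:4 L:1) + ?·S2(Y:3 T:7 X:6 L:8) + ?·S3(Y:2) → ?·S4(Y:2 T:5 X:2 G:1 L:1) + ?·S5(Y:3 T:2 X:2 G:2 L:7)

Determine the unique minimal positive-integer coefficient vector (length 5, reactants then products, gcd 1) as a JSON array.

Y: 1·2+1·3+1·2 = 7 | 2·2+1·3 = 7
T: 1·5+1·7+1·0 = 12 | 2·5+1·2 = 12
X: 1·0+1·6+1·0 = 6 | 2·2+1·2 = 6
G: 1·4+1·0+1·0 = 4 | 2·1+1·2 = 4
L: 1·1+1·8+1·0 = 9 | 2·1+1·7 = 9
gcd(1,1,1,2,1) = 1

Coefficients: [1, 1, 1, 2, 1]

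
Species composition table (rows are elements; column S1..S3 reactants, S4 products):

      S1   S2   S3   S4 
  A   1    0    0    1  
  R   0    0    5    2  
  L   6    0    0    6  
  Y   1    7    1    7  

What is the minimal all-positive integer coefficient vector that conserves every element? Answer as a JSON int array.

A: 5·1+4·0+2·0 = 5 | 5·1 = 5
R: 5·0+4·0+2·5 = 10 | 5·2 = 10
L: 5·6+4·0+2·0 = 30 | 5·6 = 30
Y: 5·1+4·7+2·1 = 35 | 5·7 = 35
gcd(5,4,2,5) = 1

Coefficients: [5, 4, 2, 5]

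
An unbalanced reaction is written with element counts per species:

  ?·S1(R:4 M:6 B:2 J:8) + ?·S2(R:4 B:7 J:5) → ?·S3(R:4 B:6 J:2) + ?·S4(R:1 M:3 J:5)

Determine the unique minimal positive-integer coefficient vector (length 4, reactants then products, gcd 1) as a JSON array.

Coefficients: [2, 2, 3, 4]

R: 2·4+2·4 = 16 | 3·4+4·1 = 16
M: 2·6+2·0 = 12 | 3·0+4·3 = 12
B: 2·2+2·7 = 18 | 3·6+4·0 = 18
J: 2·8+2·5 = 26 | 3·2+4·5 = 26
gcd(2,2,3,4) = 1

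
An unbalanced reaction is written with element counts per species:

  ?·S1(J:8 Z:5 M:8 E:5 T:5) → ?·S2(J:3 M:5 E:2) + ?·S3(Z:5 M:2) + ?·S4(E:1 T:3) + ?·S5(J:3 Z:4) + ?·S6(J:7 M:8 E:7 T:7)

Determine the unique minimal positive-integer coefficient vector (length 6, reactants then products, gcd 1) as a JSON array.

Coefficients: [5, 6, 1, 6, 5, 1]

J: 5·8 = 40 | 6·3+1·0+6·0+5·3+1·7 = 40
Z: 5·5 = 25 | 6·0+1·5+6·0+5·4+1·0 = 25
M: 5·8 = 40 | 6·5+1·2+6·0+5·0+1·8 = 40
E: 5·5 = 25 | 6·2+1·0+6·1+5·0+1·7 = 25
T: 5·5 = 25 | 6·0+1·0+6·3+5·0+1·7 = 25
gcd(5,6,1,6,5,1) = 1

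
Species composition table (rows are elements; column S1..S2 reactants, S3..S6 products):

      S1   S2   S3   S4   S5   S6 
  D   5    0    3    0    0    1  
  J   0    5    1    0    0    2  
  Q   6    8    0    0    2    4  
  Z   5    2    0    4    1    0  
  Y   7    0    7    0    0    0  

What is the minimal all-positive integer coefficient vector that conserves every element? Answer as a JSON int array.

Coefficients: [1, 1, 1, 1, 3, 2]

D: 1·5+1·0 = 5 | 1·3+1·0+3·0+2·1 = 5
J: 1·0+1·5 = 5 | 1·1+1·0+3·0+2·2 = 5
Q: 1·6+1·8 = 14 | 1·0+1·0+3·2+2·4 = 14
Z: 1·5+1·2 = 7 | 1·0+1·4+3·1+2·0 = 7
Y: 1·7+1·0 = 7 | 1·7+1·0+3·0+2·0 = 7
gcd(1,1,1,1,3,2) = 1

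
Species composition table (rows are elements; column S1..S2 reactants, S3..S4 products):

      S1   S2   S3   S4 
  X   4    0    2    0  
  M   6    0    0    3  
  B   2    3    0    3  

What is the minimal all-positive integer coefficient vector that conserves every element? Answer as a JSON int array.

X: 3·4+4·0 = 12 | 6·2+6·0 = 12
M: 3·6+4·0 = 18 | 6·0+6·3 = 18
B: 3·2+4·3 = 18 | 6·0+6·3 = 18
gcd(3,4,6,6) = 1

Coefficients: [3, 4, 6, 6]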